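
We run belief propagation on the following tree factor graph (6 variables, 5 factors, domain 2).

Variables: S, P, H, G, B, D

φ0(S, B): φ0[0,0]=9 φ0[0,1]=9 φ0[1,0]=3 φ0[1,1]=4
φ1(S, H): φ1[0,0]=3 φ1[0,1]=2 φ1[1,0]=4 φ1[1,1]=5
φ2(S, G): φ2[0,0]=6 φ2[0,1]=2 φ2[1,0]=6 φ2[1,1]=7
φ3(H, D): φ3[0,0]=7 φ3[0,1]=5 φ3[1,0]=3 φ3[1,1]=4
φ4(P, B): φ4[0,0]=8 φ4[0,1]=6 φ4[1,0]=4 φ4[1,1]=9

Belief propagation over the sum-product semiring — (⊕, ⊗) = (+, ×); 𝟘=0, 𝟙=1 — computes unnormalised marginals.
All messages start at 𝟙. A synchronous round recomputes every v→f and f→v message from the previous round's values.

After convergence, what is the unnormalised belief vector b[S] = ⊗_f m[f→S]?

b[S] = [97200, 103584]

init: all messages = 𝟙 over 2 values
r1 m[φ0→S] = [18, 7]
r1 m[φ0→B] = [12, 13]
r1 m[φ1→S] = [5, 9]
r1 m[φ1→H] = [7, 7]
r1 m[φ2→S] = [8, 13]
r1 m[φ2→G] = [12, 9]
r1 m[φ3→H] = [12, 7]
r1 m[φ3→D] = [10, 9]
r1 m[φ4→P] = [14, 13]
r1 m[φ4→B] = [12, 15]
r1 m[S→φ0] = [1, 1]
r1 m[S→φ1] = [1, 1]
r1 m[S→φ2] = [1, 1]
r1 m[P→φ4] = [1, 1]
r1 m[H→φ1] = [1, 1]
r1 m[H→φ3] = [1, 1]
r1 m[G→φ2] = [1, 1]
r1 m[B→φ0] = [1, 1]
r1 m[B→φ4] = [1, 1]
r1 m[D→φ3] = [1, 1]
r2 m[φ0→S] = [18, 7]
r2 m[φ0→B] = [12, 13]
r2 m[φ1→S] = [5, 9]
r2 m[φ1→H] = [7, 7]
r2 m[φ2→S] = [8, 13]
r2 m[φ2→G] = [12, 9]
r2 m[φ3→H] = [12, 7]
r2 m[φ3→D] = [10, 9]
r2 m[φ4→P] = [14, 13]
r2 m[φ4→B] = [12, 15]
r2 m[S→φ0] = [40, 117]
r2 m[S→φ1] = [144, 91]
r2 m[S→φ2] = [90, 63]
r2 m[P→φ4] = [1, 1]
r2 m[H→φ1] = [12, 7]
r2 m[H→φ3] = [7, 7]
r2 m[G→φ2] = [1, 1]
r2 m[B→φ0] = [12, 15]
r2 m[B→φ4] = [12, 13]
r2 m[D→φ3] = [1, 1]
r3 m[φ0→S] = [243, 96]
r3 m[φ0→B] = [711, 828]
r3 m[φ1→S] = [50, 83]
r3 m[φ1→H] = [796, 743]
r3 m[φ2→S] = [8, 13]
r3 m[φ2→G] = [918, 621]
r3 m[φ3→H] = [12, 7]
r3 m[φ3→D] = [70, 63]
r3 m[φ4→P] = [174, 165]
r3 m[φ4→B] = [12, 15]
r3 m[S→φ0] = [40, 117]
r3 m[S→φ1] = [144, 91]
r3 m[S→φ2] = [90, 63]
r3 m[P→φ4] = [1, 1]
r3 m[H→φ1] = [12, 7]
r3 m[H→φ3] = [7, 7]
r3 m[G→φ2] = [1, 1]
r3 m[B→φ0] = [12, 15]
r3 m[B→φ4] = [12, 13]
r3 m[D→φ3] = [1, 1]
r4 m[φ0→S] = [243, 96]
r4 m[φ0→B] = [711, 828]
r4 m[φ1→S] = [50, 83]
r4 m[φ1→H] = [796, 743]
r4 m[φ2→S] = [8, 13]
r4 m[φ2→G] = [918, 621]
r4 m[φ3→H] = [12, 7]
r4 m[φ3→D] = [70, 63]
r4 m[φ4→P] = [174, 165]
r4 m[φ4→B] = [12, 15]
r4 m[S→φ0] = [400, 1079]
r4 m[S→φ1] = [1944, 1248]
r4 m[S→φ2] = [12150, 7968]
r4 m[P→φ4] = [1, 1]
r4 m[H→φ1] = [12, 7]
r4 m[H→φ3] = [796, 743]
r4 m[G→φ2] = [1, 1]
r4 m[B→φ0] = [12, 15]
r4 m[B→φ4] = [711, 828]
r4 m[D→φ3] = [1, 1]
r5 m[φ0→S] = [243, 96]
r5 m[φ0→B] = [6837, 7916]
r5 m[φ1→S] = [50, 83]
r5 m[φ1→H] = [10824, 10128]
r5 m[φ2→S] = [8, 13]
r5 m[φ2→G] = [120708, 80076]
r5 m[φ3→H] = [12, 7]
r5 m[φ3→D] = [7801, 6952]
r5 m[φ4→P] = [10656, 10296]
r5 m[φ4→B] = [12, 15]
r5 m[S→φ0] = [400, 1079]
r5 m[S→φ1] = [1944, 1248]
r5 m[S→φ2] = [12150, 7968]
r5 m[P→φ4] = [1, 1]
r5 m[H→φ1] = [12, 7]
r5 m[H→φ3] = [796, 743]
r5 m[G→φ2] = [1, 1]
r5 m[B→φ0] = [12, 15]
r5 m[B→φ4] = [711, 828]
r5 m[D→φ3] = [1, 1]
r6 m[φ0→S] = [243, 96]
r6 m[φ0→B] = [6837, 7916]
r6 m[φ1→S] = [50, 83]
r6 m[φ1→H] = [10824, 10128]
r6 m[φ2→S] = [8, 13]
r6 m[φ2→G] = [120708, 80076]
r6 m[φ3→H] = [12, 7]
r6 m[φ3→D] = [7801, 6952]
r6 m[φ4→P] = [10656, 10296]
r6 m[φ4→B] = [12, 15]
r6 m[S→φ0] = [400, 1079]
r6 m[S→φ1] = [1944, 1248]
r6 m[S→φ2] = [12150, 7968]
r6 m[P→φ4] = [1, 1]
r6 m[H→φ1] = [12, 7]
r6 m[H→φ3] = [10824, 10128]
r6 m[G→φ2] = [1, 1]
r6 m[B→φ0] = [12, 15]
r6 m[B→φ4] = [6837, 7916]
r6 m[D→φ3] = [1, 1]
r7 m[φ0→S] = [243, 96]
r7 m[φ0→B] = [6837, 7916]
r7 m[φ1→S] = [50, 83]
r7 m[φ1→H] = [10824, 10128]
r7 m[φ2→S] = [8, 13]
r7 m[φ2→G] = [120708, 80076]
r7 m[φ3→H] = [12, 7]
r7 m[φ3→D] = [106152, 94632]
r7 m[φ4→P] = [102192, 98592]
r7 m[φ4→B] = [12, 15]
r7 m[S→φ0] = [400, 1079]
r7 m[S→φ1] = [1944, 1248]
r7 m[S→φ2] = [12150, 7968]
r7 m[P→φ4] = [1, 1]
r7 m[H→φ1] = [12, 7]
r7 m[H→φ3] = [10824, 10128]
r7 m[G→φ2] = [1, 1]
r7 m[B→φ0] = [12, 15]
r7 m[B→φ4] = [6837, 7916]
r7 m[D→φ3] = [1, 1]
r8 m[φ0→S] = [243, 96]
r8 m[φ0→B] = [6837, 7916]
r8 m[φ1→S] = [50, 83]
r8 m[φ1→H] = [10824, 10128]
r8 m[φ2→S] = [8, 13]
r8 m[φ2→G] = [120708, 80076]
r8 m[φ3→H] = [12, 7]
r8 m[φ3→D] = [106152, 94632]
r8 m[φ4→P] = [102192, 98592]
r8 m[φ4→B] = [12, 15]
r8 m[S→φ0] = [400, 1079]
r8 m[S→φ1] = [1944, 1248]
r8 m[S→φ2] = [12150, 7968]
r8 m[P→φ4] = [1, 1]
r8 m[H→φ1] = [12, 7]
r8 m[H→φ3] = [10824, 10128]
r8 m[G→φ2] = [1, 1]
r8 m[B→φ0] = [12, 15]
r8 m[B→φ4] = [6837, 7916]
r8 m[D→φ3] = [1, 1]
fixed point reached at round 8
b[S] = ⊗ incoming = [97200, 103584]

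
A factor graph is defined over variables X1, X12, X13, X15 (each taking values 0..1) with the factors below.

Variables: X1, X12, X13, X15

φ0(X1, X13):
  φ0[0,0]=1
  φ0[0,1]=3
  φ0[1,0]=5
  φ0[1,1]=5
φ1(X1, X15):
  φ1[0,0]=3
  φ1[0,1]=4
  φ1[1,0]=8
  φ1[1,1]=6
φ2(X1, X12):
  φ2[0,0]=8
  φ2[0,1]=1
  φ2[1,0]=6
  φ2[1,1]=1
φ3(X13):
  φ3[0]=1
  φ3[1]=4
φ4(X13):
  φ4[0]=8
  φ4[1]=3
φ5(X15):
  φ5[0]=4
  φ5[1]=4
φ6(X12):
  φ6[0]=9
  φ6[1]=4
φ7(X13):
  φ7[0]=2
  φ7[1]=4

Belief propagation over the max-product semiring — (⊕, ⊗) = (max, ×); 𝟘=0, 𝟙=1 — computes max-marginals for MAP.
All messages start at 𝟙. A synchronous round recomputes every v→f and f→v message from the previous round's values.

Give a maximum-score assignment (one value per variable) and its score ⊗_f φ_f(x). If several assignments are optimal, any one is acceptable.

init: all messages = 𝟙 over 2 values
r1 m[φ0→X1] = [3, 5]
r1 m[φ0→X13] = [5, 5]
r1 m[φ1→X1] = [4, 8]
r1 m[φ1→X15] = [8, 6]
r1 m[φ2→X1] = [8, 6]
r1 m[φ2→X12] = [8, 1]
r1 m[φ3→X13] = [1, 4]
r1 m[φ4→X13] = [8, 3]
r1 m[φ5→X15] = [4, 4]
r1 m[φ6→X12] = [9, 4]
r1 m[φ7→X13] = [2, 4]
r1 m[X1→φ0] = [1, 1]
r1 m[X1→φ1] = [1, 1]
r1 m[X1→φ2] = [1, 1]
r1 m[X12→φ2] = [1, 1]
r1 m[X12→φ6] = [1, 1]
r1 m[X13→φ0] = [1, 1]
r1 m[X13→φ3] = [1, 1]
r1 m[X13→φ4] = [1, 1]
r1 m[X13→φ7] = [1, 1]
r1 m[X15→φ1] = [1, 1]
r1 m[X15→φ5] = [1, 1]
r2 m[φ0→X1] = [3, 5]
r2 m[φ0→X13] = [5, 5]
r2 m[φ1→X1] = [4, 8]
r2 m[φ1→X15] = [8, 6]
r2 m[φ2→X1] = [8, 6]
r2 m[φ2→X12] = [8, 1]
r2 m[φ3→X13] = [1, 4]
r2 m[φ4→X13] = [8, 3]
r2 m[φ5→X15] = [4, 4]
r2 m[φ6→X12] = [9, 4]
r2 m[φ7→X13] = [2, 4]
r2 m[X1→φ0] = [32, 48]
r2 m[X1→φ1] = [24, 30]
r2 m[X1→φ2] = [12, 40]
r2 m[X12→φ2] = [9, 4]
r2 m[X12→φ6] = [8, 1]
r2 m[X13→φ0] = [16, 48]
r2 m[X13→φ3] = [80, 60]
r2 m[X13→φ4] = [10, 80]
r2 m[X13→φ7] = [40, 60]
r2 m[X15→φ1] = [4, 4]
r2 m[X15→φ5] = [8, 6]
r3 m[φ0→X1] = [144, 240]
r3 m[φ0→X13] = [240, 240]
r3 m[φ1→X1] = [16, 32]
r3 m[φ1→X15] = [240, 180]
r3 m[φ2→X1] = [72, 54]
r3 m[φ2→X12] = [240, 40]
r3 m[φ3→X13] = [1, 4]
r3 m[φ4→X13] = [8, 3]
r3 m[φ5→X15] = [4, 4]
r3 m[φ6→X12] = [9, 4]
r3 m[φ7→X13] = [2, 4]
r3 m[X1→φ0] = [32, 48]
r3 m[X1→φ1] = [24, 30]
r3 m[X1→φ2] = [12, 40]
r3 m[X12→φ2] = [9, 4]
r3 m[X12→φ6] = [8, 1]
r3 m[X13→φ0] = [16, 48]
r3 m[X13→φ3] = [80, 60]
r3 m[X13→φ4] = [10, 80]
r3 m[X13→φ7] = [40, 60]
r3 m[X15→φ1] = [4, 4]
r3 m[X15→φ5] = [8, 6]
r4 m[φ0→X1] = [144, 240]
r4 m[φ0→X13] = [240, 240]
r4 m[φ1→X1] = [16, 32]
r4 m[φ1→X15] = [240, 180]
r4 m[φ2→X1] = [72, 54]
r4 m[φ2→X12] = [240, 40]
r4 m[φ3→X13] = [1, 4]
r4 m[φ4→X13] = [8, 3]
r4 m[φ5→X15] = [4, 4]
r4 m[φ6→X12] = [9, 4]
r4 m[φ7→X13] = [2, 4]
r4 m[X1→φ0] = [1152, 1728]
r4 m[X1→φ1] = [10368, 12960]
r4 m[X1→φ2] = [2304, 7680]
r4 m[X12→φ2] = [9, 4]
r4 m[X12→φ6] = [240, 40]
r4 m[X13→φ0] = [16, 48]
r4 m[X13→φ3] = [3840, 2880]
r4 m[X13→φ4] = [480, 3840]
r4 m[X13→φ7] = [1920, 2880]
r4 m[X15→φ1] = [4, 4]
r4 m[X15→φ5] = [240, 180]
r5 m[φ0→X1] = [144, 240]
r5 m[φ0→X13] = [8640, 8640]
r5 m[φ1→X1] = [16, 32]
r5 m[φ1→X15] = [103680, 77760]
r5 m[φ2→X1] = [72, 54]
r5 m[φ2→X12] = [46080, 7680]
r5 m[φ3→X13] = [1, 4]
r5 m[φ4→X13] = [8, 3]
r5 m[φ5→X15] = [4, 4]
r5 m[φ6→X12] = [9, 4]
r5 m[φ7→X13] = [2, 4]
r5 m[X1→φ0] = [1152, 1728]
r5 m[X1→φ1] = [10368, 12960]
r5 m[X1→φ2] = [2304, 7680]
r5 m[X12→φ2] = [9, 4]
r5 m[X12→φ6] = [240, 40]
r5 m[X13→φ0] = [16, 48]
r5 m[X13→φ3] = [3840, 2880]
r5 m[X13→φ4] = [480, 3840]
r5 m[X13→φ7] = [1920, 2880]
r5 m[X15→φ1] = [4, 4]
r5 m[X15→φ5] = [240, 180]
r6 m[φ0→X1] = [144, 240]
r6 m[φ0→X13] = [8640, 8640]
r6 m[φ1→X1] = [16, 32]
r6 m[φ1→X15] = [103680, 77760]
r6 m[φ2→X1] = [72, 54]
r6 m[φ2→X12] = [46080, 7680]
r6 m[φ3→X13] = [1, 4]
r6 m[φ4→X13] = [8, 3]
r6 m[φ5→X15] = [4, 4]
r6 m[φ6→X12] = [9, 4]
r6 m[φ7→X13] = [2, 4]
r6 m[X1→φ0] = [1152, 1728]
r6 m[X1→φ1] = [10368, 12960]
r6 m[X1→φ2] = [2304, 7680]
r6 m[X12→φ2] = [9, 4]
r6 m[X12→φ6] = [46080, 7680]
r6 m[X13→φ0] = [16, 48]
r6 m[X13→φ3] = [138240, 103680]
r6 m[X13→φ4] = [17280, 138240]
r6 m[X13→φ7] = [69120, 103680]
r6 m[X15→φ1] = [4, 4]
r6 m[X15→φ5] = [103680, 77760]
r7 m[φ0→X1] = [144, 240]
r7 m[φ0→X13] = [8640, 8640]
r7 m[φ1→X1] = [16, 32]
r7 m[φ1→X15] = [103680, 77760]
r7 m[φ2→X1] = [72, 54]
r7 m[φ2→X12] = [46080, 7680]
r7 m[φ3→X13] = [1, 4]
r7 m[φ4→X13] = [8, 3]
r7 m[φ5→X15] = [4, 4]
r7 m[φ6→X12] = [9, 4]
r7 m[φ7→X13] = [2, 4]
r7 m[X1→φ0] = [1152, 1728]
r7 m[X1→φ1] = [10368, 12960]
r7 m[X1→φ2] = [2304, 7680]
r7 m[X12→φ2] = [9, 4]
r7 m[X12→φ6] = [46080, 7680]
r7 m[X13→φ0] = [16, 48]
r7 m[X13→φ3] = [138240, 103680]
r7 m[X13→φ4] = [17280, 138240]
r7 m[X13→φ7] = [69120, 103680]
r7 m[X15→φ1] = [4, 4]
r7 m[X15→φ5] = [103680, 77760]
fixed point reached at round 7
traceback from X1: (X1=1, X12=0, X13=1, X15=0), score=414720

assignment: (X1=1, X12=0, X13=1, X15=0); score = 414720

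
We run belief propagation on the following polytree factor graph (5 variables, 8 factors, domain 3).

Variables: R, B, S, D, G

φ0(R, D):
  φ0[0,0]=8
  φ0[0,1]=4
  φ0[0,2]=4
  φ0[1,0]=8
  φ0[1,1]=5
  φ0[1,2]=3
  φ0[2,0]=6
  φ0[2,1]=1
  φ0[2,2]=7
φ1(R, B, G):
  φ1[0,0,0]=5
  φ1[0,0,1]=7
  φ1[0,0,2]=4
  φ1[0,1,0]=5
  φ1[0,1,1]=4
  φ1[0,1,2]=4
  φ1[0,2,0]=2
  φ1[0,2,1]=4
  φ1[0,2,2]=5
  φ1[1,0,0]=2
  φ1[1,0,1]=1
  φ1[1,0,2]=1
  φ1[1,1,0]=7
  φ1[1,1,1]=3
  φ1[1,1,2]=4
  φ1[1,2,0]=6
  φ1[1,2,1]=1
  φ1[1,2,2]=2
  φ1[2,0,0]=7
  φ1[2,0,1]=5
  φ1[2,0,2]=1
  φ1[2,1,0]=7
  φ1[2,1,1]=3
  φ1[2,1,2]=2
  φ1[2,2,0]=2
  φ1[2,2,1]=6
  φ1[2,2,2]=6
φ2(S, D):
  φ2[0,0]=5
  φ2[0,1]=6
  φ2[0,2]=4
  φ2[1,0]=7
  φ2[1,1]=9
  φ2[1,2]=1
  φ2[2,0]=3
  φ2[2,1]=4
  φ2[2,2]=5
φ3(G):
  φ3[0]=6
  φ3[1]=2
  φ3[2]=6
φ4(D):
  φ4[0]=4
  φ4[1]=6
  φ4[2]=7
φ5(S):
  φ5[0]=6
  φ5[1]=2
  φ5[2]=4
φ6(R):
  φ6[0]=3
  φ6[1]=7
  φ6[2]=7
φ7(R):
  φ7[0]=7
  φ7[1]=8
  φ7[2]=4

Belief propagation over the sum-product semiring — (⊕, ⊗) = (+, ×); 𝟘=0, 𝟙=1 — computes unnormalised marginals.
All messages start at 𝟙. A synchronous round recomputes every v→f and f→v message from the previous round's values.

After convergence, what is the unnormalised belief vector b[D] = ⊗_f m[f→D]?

init: all messages = 𝟙 over 3 values
r1 m[φ0→R] = [16, 16, 14]
r1 m[φ0→D] = [22, 10, 14]
r1 m[φ1→R] = [40, 27, 39]
r1 m[φ1→B] = [33, 39, 34]
r1 m[φ1→G] = [43, 34, 29]
r1 m[φ2→S] = [15, 17, 12]
r1 m[φ2→D] = [15, 19, 10]
r1 m[φ3→G] = [6, 2, 6]
r1 m[φ4→D] = [4, 6, 7]
r1 m[φ5→S] = [6, 2, 4]
r1 m[φ6→R] = [3, 7, 7]
r1 m[φ7→R] = [7, 8, 4]
r1 m[R→φ0] = [1, 1, 1]
r1 m[R→φ1] = [1, 1, 1]
r1 m[R→φ6] = [1, 1, 1]
r1 m[R→φ7] = [1, 1, 1]
r1 m[B→φ1] = [1, 1, 1]
r1 m[S→φ2] = [1, 1, 1]
r1 m[S→φ5] = [1, 1, 1]
r1 m[D→φ0] = [1, 1, 1]
r1 m[D→φ2] = [1, 1, 1]
r1 m[D→φ4] = [1, 1, 1]
r1 m[G→φ1] = [1, 1, 1]
r1 m[G→φ3] = [1, 1, 1]
r2 m[φ0→R] = [16, 16, 14]
r2 m[φ0→D] = [22, 10, 14]
r2 m[φ1→R] = [40, 27, 39]
r2 m[φ1→B] = [33, 39, 34]
r2 m[φ1→G] = [43, 34, 29]
r2 m[φ2→S] = [15, 17, 12]
r2 m[φ2→D] = [15, 19, 10]
r2 m[φ3→G] = [6, 2, 6]
r2 m[φ4→D] = [4, 6, 7]
r2 m[φ5→S] = [6, 2, 4]
r2 m[φ6→R] = [3, 7, 7]
r2 m[φ7→R] = [7, 8, 4]
r2 m[R→φ0] = [840, 1512, 1092]
r2 m[R→φ1] = [336, 896, 392]
r2 m[R→φ6] = [4480, 3456, 2184]
r2 m[R→φ7] = [1920, 3024, 3822]
r2 m[B→φ1] = [1, 1, 1]
r2 m[S→φ2] = [6, 2, 4]
r2 m[S→φ5] = [15, 17, 12]
r2 m[D→φ0] = [60, 114, 70]
r2 m[D→φ2] = [88, 60, 98]
r2 m[D→φ4] = [330, 190, 140]
r2 m[G→φ1] = [6, 2, 6]
r2 m[G→φ3] = [43, 34, 29]
r3 m[φ0→R] = [1216, 1260, 964]
r3 m[φ0→D] = [25368, 12012, 15540]
r3 m[φ1→R] = [180, 142, 178]
r3 m[φ1→B] = [63504, 108864, 85120]
r3 m[φ1→G] = [23744, 15008, 14168]
r3 m[φ2→S] = [1192, 1254, 994]
r3 m[φ2→D] = [56, 70, 46]
r3 m[φ3→G] = [6, 2, 6]
r3 m[φ4→D] = [4, 6, 7]
r3 m[φ5→S] = [6, 2, 4]
r3 m[φ6→R] = [3, 7, 7]
r3 m[φ7→R] = [7, 8, 4]
r3 m[R→φ0] = [840, 1512, 1092]
r3 m[R→φ1] = [336, 896, 392]
r3 m[R→φ6] = [4480, 3456, 2184]
r3 m[R→φ7] = [1920, 3024, 3822]
r3 m[B→φ1] = [1, 1, 1]
r3 m[S→φ2] = [6, 2, 4]
r3 m[S→φ5] = [15, 17, 12]
r3 m[D→φ0] = [60, 114, 70]
r3 m[D→φ2] = [88, 60, 98]
r3 m[D→φ4] = [330, 190, 140]
r3 m[G→φ1] = [6, 2, 6]
r3 m[G→φ3] = [43, 34, 29]
r4 m[φ0→R] = [1216, 1260, 964]
r4 m[φ0→D] = [25368, 12012, 15540]
r4 m[φ1→R] = [180, 142, 178]
r4 m[φ1→B] = [63504, 108864, 85120]
r4 m[φ1→G] = [23744, 15008, 14168]
r4 m[φ2→S] = [1192, 1254, 994]
r4 m[φ2→D] = [56, 70, 46]
r4 m[φ3→G] = [6, 2, 6]
r4 m[φ4→D] = [4, 6, 7]
r4 m[φ5→S] = [6, 2, 4]
r4 m[φ6→R] = [3, 7, 7]
r4 m[φ7→R] = [7, 8, 4]
r4 m[R→φ0] = [3780, 7952, 4984]
r4 m[R→φ1] = [25536, 70560, 26992]
r4 m[R→φ6] = [1532160, 1431360, 686368]
r4 m[R→φ7] = [656640, 1252440, 1201144]
r4 m[B→φ1] = [1, 1, 1]
r4 m[S→φ2] = [6, 2, 4]
r4 m[S→φ5] = [1192, 1254, 994]
r4 m[D→φ0] = [224, 420, 322]
r4 m[D→φ2] = [101472, 72072, 108780]
r4 m[D→φ4] = [1420608, 840840, 714840]
r4 m[G→φ1] = [6, 2, 6]
r4 m[G→φ3] = [23744, 15008, 14168]
r5 m[φ0→R] = [4760, 4858, 4018]
r5 m[φ0→D] = [123760, 59864, 73864]
r5 m[φ1→R] = [180, 142, 178]
r5 m[φ1→B] = [4713184, 8283072, 6424320]
r5 m[φ1→G] = [1796704, 1113728, 1068816]
r5 m[φ2→S] = [1374912, 1467732, 1136604]
r5 m[φ2→D] = [56, 70, 46]
r5 m[φ3→G] = [6, 2, 6]
r5 m[φ4→D] = [4, 6, 7]
r5 m[φ5→S] = [6, 2, 4]
r5 m[φ6→R] = [3, 7, 7]
r5 m[φ7→R] = [7, 8, 4]
r5 m[R→φ0] = [3780, 7952, 4984]
r5 m[R→φ1] = [25536, 70560, 26992]
r5 m[R→φ6] = [1532160, 1431360, 686368]
r5 m[R→φ7] = [656640, 1252440, 1201144]
r5 m[B→φ1] = [1, 1, 1]
r5 m[S→φ2] = [6, 2, 4]
r5 m[S→φ5] = [1192, 1254, 994]
r5 m[D→φ0] = [224, 420, 322]
r5 m[D→φ2] = [101472, 72072, 108780]
r5 m[D→φ4] = [1420608, 840840, 714840]
r5 m[G→φ1] = [6, 2, 6]
r5 m[G→φ3] = [23744, 15008, 14168]
r6 m[φ0→R] = [4760, 4858, 4018]
r6 m[φ0→D] = [123760, 59864, 73864]
r6 m[φ1→R] = [180, 142, 178]
r6 m[φ1→B] = [4713184, 8283072, 6424320]
r6 m[φ1→G] = [1796704, 1113728, 1068816]
r6 m[φ2→S] = [1374912, 1467732, 1136604]
r6 m[φ2→D] = [56, 70, 46]
r6 m[φ3→G] = [6, 2, 6]
r6 m[φ4→D] = [4, 6, 7]
r6 m[φ5→S] = [6, 2, 4]
r6 m[φ6→R] = [3, 7, 7]
r6 m[φ7→R] = [7, 8, 4]
r6 m[R→φ0] = [3780, 7952, 4984]
r6 m[R→φ1] = [99960, 272048, 112504]
r6 m[R→φ6] = [5997600, 5518688, 2860816]
r6 m[R→φ7] = [2570400, 4828852, 5006428]
r6 m[B→φ1] = [1, 1, 1]
r6 m[S→φ2] = [6, 2, 4]
r6 m[S→φ5] = [1374912, 1467732, 1136604]
r6 m[D→φ0] = [224, 420, 322]
r6 m[D→φ2] = [495040, 359184, 517048]
r6 m[D→φ4] = [6930560, 4190480, 3397744]
r6 m[G→φ1] = [6, 2, 6]
r6 m[G→φ3] = [1796704, 1113728, 1068816]
r7 m[φ0→R] = [4760, 4858, 4018]
r7 m[φ0→D] = [123760, 59864, 73864]
r7 m[φ1→R] = [180, 142, 178]
r7 m[φ1→B] = [18763472, 32535216, 25350640]
r7 m[φ1→G] = [7080304, 4434696, 4216352]
r7 m[φ2→S] = [6698496, 7214984, 5507096]
r7 m[φ2→D] = [56, 70, 46]
r7 m[φ3→G] = [6, 2, 6]
r7 m[φ4→D] = [4, 6, 7]
r7 m[φ5→S] = [6, 2, 4]
r7 m[φ6→R] = [3, 7, 7]
r7 m[φ7→R] = [7, 8, 4]
r7 m[R→φ0] = [3780, 7952, 4984]
r7 m[R→φ1] = [99960, 272048, 112504]
r7 m[R→φ6] = [5997600, 5518688, 2860816]
r7 m[R→φ7] = [2570400, 4828852, 5006428]
r7 m[B→φ1] = [1, 1, 1]
r7 m[S→φ2] = [6, 2, 4]
r7 m[S→φ5] = [1374912, 1467732, 1136604]
r7 m[D→φ0] = [224, 420, 322]
r7 m[D→φ2] = [495040, 359184, 517048]
r7 m[D→φ4] = [6930560, 4190480, 3397744]
r7 m[G→φ1] = [6, 2, 6]
r7 m[G→φ3] = [1796704, 1113728, 1068816]
r8 m[φ0→R] = [4760, 4858, 4018]
r8 m[φ0→D] = [123760, 59864, 73864]
r8 m[φ1→R] = [180, 142, 178]
r8 m[φ1→B] = [18763472, 32535216, 25350640]
r8 m[φ1→G] = [7080304, 4434696, 4216352]
r8 m[φ2→S] = [6698496, 7214984, 5507096]
r8 m[φ2→D] = [56, 70, 46]
r8 m[φ3→G] = [6, 2, 6]
r8 m[φ4→D] = [4, 6, 7]
r8 m[φ5→S] = [6, 2, 4]
r8 m[φ6→R] = [3, 7, 7]
r8 m[φ7→R] = [7, 8, 4]
r8 m[R→φ0] = [3780, 7952, 4984]
r8 m[R→φ1] = [99960, 272048, 112504]
r8 m[R→φ6] = [5997600, 5518688, 2860816]
r8 m[R→φ7] = [2570400, 4828852, 5006428]
r8 m[B→φ1] = [1, 1, 1]
r8 m[S→φ2] = [6, 2, 4]
r8 m[S→φ5] = [6698496, 7214984, 5507096]
r8 m[D→φ0] = [224, 420, 322]
r8 m[D→φ2] = [495040, 359184, 517048]
r8 m[D→φ4] = [6930560, 4190480, 3397744]
r8 m[G→φ1] = [6, 2, 6]
r8 m[G→φ3] = [7080304, 4434696, 4216352]
r9 m[φ0→R] = [4760, 4858, 4018]
r9 m[φ0→D] = [123760, 59864, 73864]
r9 m[φ1→R] = [180, 142, 178]
r9 m[φ1→B] = [18763472, 32535216, 25350640]
r9 m[φ1→G] = [7080304, 4434696, 4216352]
r9 m[φ2→S] = [6698496, 7214984, 5507096]
r9 m[φ2→D] = [56, 70, 46]
r9 m[φ3→G] = [6, 2, 6]
r9 m[φ4→D] = [4, 6, 7]
r9 m[φ5→S] = [6, 2, 4]
r9 m[φ6→R] = [3, 7, 7]
r9 m[φ7→R] = [7, 8, 4]
r9 m[R→φ0] = [3780, 7952, 4984]
r9 m[R→φ1] = [99960, 272048, 112504]
r9 m[R→φ6] = [5997600, 5518688, 2860816]
r9 m[R→φ7] = [2570400, 4828852, 5006428]
r9 m[B→φ1] = [1, 1, 1]
r9 m[S→φ2] = [6, 2, 4]
r9 m[S→φ5] = [6698496, 7214984, 5507096]
r9 m[D→φ0] = [224, 420, 322]
r9 m[D→φ2] = [495040, 359184, 517048]
r9 m[D→φ4] = [6930560, 4190480, 3397744]
r9 m[G→φ1] = [6, 2, 6]
r9 m[G→φ3] = [7080304, 4434696, 4216352]
fixed point reached at round 9
b[D] = ⊗ incoming = [27722240, 25142880, 23784208]

b[D] = [27722240, 25142880, 23784208]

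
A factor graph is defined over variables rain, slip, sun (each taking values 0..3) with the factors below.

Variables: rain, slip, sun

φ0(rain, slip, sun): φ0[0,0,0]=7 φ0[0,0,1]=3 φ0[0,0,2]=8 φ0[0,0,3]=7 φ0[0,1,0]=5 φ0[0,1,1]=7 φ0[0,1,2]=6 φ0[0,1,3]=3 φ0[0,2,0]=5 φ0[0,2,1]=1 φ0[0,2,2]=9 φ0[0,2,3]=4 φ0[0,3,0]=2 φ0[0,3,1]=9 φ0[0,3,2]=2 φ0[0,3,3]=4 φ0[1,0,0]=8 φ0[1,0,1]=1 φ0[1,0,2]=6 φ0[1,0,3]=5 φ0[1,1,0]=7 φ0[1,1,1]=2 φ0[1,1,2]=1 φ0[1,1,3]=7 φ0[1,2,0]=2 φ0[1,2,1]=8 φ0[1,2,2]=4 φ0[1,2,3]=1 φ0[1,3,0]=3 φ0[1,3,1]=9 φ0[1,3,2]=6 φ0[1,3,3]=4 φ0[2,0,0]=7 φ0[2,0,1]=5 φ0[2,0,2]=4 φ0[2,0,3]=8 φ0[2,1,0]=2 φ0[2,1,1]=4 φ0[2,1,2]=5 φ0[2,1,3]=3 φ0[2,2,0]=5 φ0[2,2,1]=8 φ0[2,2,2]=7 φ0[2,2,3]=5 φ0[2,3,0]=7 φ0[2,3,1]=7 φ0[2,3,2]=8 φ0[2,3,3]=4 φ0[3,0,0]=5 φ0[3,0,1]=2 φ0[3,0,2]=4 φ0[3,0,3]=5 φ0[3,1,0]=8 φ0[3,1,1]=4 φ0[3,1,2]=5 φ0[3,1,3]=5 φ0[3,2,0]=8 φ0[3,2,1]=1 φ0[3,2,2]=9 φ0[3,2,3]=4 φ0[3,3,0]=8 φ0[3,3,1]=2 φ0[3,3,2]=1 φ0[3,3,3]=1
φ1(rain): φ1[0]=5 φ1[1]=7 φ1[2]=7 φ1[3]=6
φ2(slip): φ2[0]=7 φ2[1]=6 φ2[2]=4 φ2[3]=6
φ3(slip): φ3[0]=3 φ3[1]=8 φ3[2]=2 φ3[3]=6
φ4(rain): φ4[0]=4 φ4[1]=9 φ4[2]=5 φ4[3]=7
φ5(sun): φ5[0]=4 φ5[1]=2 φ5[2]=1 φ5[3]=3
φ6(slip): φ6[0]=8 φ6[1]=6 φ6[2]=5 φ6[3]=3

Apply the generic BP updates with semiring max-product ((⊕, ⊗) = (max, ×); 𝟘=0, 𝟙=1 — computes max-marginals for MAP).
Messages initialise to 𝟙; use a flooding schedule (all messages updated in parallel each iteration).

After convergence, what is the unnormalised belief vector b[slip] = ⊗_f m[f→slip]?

b[slip] = [338688, 508032, 53760, 145152]

init: all messages = 𝟙 over 4 values
r1 m[φ0→rain] = [9, 9, 8, 9]
r1 m[φ0→slip] = [8, 8, 9, 9]
r1 m[φ0→sun] = [8, 9, 9, 8]
r1 m[φ1→rain] = [5, 7, 7, 6]
r1 m[φ2→slip] = [7, 6, 4, 6]
r1 m[φ3→slip] = [3, 8, 2, 6]
r1 m[φ4→rain] = [4, 9, 5, 7]
r1 m[φ5→sun] = [4, 2, 1, 3]
r1 m[φ6→slip] = [8, 6, 5, 3]
r1 m[rain→φ0] = [1, 1, 1, 1]
r1 m[rain→φ1] = [1, 1, 1, 1]
r1 m[rain→φ4] = [1, 1, 1, 1]
r1 m[slip→φ0] = [1, 1, 1, 1]
r1 m[slip→φ2] = [1, 1, 1, 1]
r1 m[slip→φ3] = [1, 1, 1, 1]
r1 m[slip→φ6] = [1, 1, 1, 1]
r1 m[sun→φ0] = [1, 1, 1, 1]
r1 m[sun→φ5] = [1, 1, 1, 1]
r2 m[φ0→rain] = [9, 9, 8, 9]
r2 m[φ0→slip] = [8, 8, 9, 9]
r2 m[φ0→sun] = [8, 9, 9, 8]
r2 m[φ1→rain] = [5, 7, 7, 6]
r2 m[φ2→slip] = [7, 6, 4, 6]
r2 m[φ3→slip] = [3, 8, 2, 6]
r2 m[φ4→rain] = [4, 9, 5, 7]
r2 m[φ5→sun] = [4, 2, 1, 3]
r2 m[φ6→slip] = [8, 6, 5, 3]
r2 m[rain→φ0] = [20, 63, 35, 42]
r2 m[rain→φ1] = [36, 81, 40, 63]
r2 m[rain→φ4] = [45, 63, 56, 54]
r2 m[slip→φ0] = [168, 288, 40, 108]
r2 m[slip→φ2] = [192, 384, 90, 162]
r2 m[slip→φ3] = [448, 288, 180, 162]
r2 m[slip→φ6] = [168, 384, 72, 324]
r2 m[sun→φ0] = [4, 2, 1, 3]
r2 m[sun→φ5] = [8, 9, 9, 8]
r3 m[φ0→rain] = [5760, 8064, 4704, 9216]
r3 m[φ0→slip] = [2016, 1764, 1344, 1344]
r3 m[φ0→sun] = [127008, 61236, 63504, 127008]
r3 m[φ1→rain] = [5, 7, 7, 6]
r3 m[φ2→slip] = [7, 6, 4, 6]
r3 m[φ3→slip] = [3, 8, 2, 6]
r3 m[φ4→rain] = [4, 9, 5, 7]
r3 m[φ5→sun] = [4, 2, 1, 3]
r3 m[φ6→slip] = [8, 6, 5, 3]
r3 m[rain→φ0] = [20, 63, 35, 42]
r3 m[rain→φ1] = [36, 81, 40, 63]
r3 m[rain→φ4] = [45, 63, 56, 54]
r3 m[slip→φ0] = [168, 288, 40, 108]
r3 m[slip→φ2] = [192, 384, 90, 162]
r3 m[slip→φ3] = [448, 288, 180, 162]
r3 m[slip→φ6] = [168, 384, 72, 324]
r3 m[sun→φ0] = [4, 2, 1, 3]
r3 m[sun→φ5] = [8, 9, 9, 8]
r4 m[φ0→rain] = [5760, 8064, 4704, 9216]
r4 m[φ0→slip] = [2016, 1764, 1344, 1344]
r4 m[φ0→sun] = [127008, 61236, 63504, 127008]
r4 m[φ1→rain] = [5, 7, 7, 6]
r4 m[φ2→slip] = [7, 6, 4, 6]
r4 m[φ3→slip] = [3, 8, 2, 6]
r4 m[φ4→rain] = [4, 9, 5, 7]
r4 m[φ5→sun] = [4, 2, 1, 3]
r4 m[φ6→slip] = [8, 6, 5, 3]
r4 m[rain→φ0] = [20, 63, 35, 42]
r4 m[rain→φ1] = [23040, 72576, 23520, 64512]
r4 m[rain→φ4] = [28800, 56448, 32928, 55296]
r4 m[slip→φ0] = [168, 288, 40, 108]
r4 m[slip→φ2] = [48384, 84672, 13440, 24192]
r4 m[slip→φ3] = [112896, 63504, 26880, 24192]
r4 m[slip→φ6] = [42336, 84672, 10752, 48384]
r4 m[sun→φ0] = [4, 2, 1, 3]
r4 m[sun→φ5] = [127008, 61236, 63504, 127008]
r5 m[φ0→rain] = [5760, 8064, 4704, 9216]
r5 m[φ0→slip] = [2016, 1764, 1344, 1344]
r5 m[φ0→sun] = [127008, 61236, 63504, 127008]
r5 m[φ1→rain] = [5, 7, 7, 6]
r5 m[φ2→slip] = [7, 6, 4, 6]
r5 m[φ3→slip] = [3, 8, 2, 6]
r5 m[φ4→rain] = [4, 9, 5, 7]
r5 m[φ5→sun] = [4, 2, 1, 3]
r5 m[φ6→slip] = [8, 6, 5, 3]
r5 m[rain→φ0] = [20, 63, 35, 42]
r5 m[rain→φ1] = [23040, 72576, 23520, 64512]
r5 m[rain→φ4] = [28800, 56448, 32928, 55296]
r5 m[slip→φ0] = [168, 288, 40, 108]
r5 m[slip→φ2] = [48384, 84672, 13440, 24192]
r5 m[slip→φ3] = [112896, 63504, 26880, 24192]
r5 m[slip→φ6] = [42336, 84672, 10752, 48384]
r5 m[sun→φ0] = [4, 2, 1, 3]
r5 m[sun→φ5] = [127008, 61236, 63504, 127008]
fixed point reached at round 5
b[slip] = ⊗ incoming = [338688, 508032, 53760, 145152]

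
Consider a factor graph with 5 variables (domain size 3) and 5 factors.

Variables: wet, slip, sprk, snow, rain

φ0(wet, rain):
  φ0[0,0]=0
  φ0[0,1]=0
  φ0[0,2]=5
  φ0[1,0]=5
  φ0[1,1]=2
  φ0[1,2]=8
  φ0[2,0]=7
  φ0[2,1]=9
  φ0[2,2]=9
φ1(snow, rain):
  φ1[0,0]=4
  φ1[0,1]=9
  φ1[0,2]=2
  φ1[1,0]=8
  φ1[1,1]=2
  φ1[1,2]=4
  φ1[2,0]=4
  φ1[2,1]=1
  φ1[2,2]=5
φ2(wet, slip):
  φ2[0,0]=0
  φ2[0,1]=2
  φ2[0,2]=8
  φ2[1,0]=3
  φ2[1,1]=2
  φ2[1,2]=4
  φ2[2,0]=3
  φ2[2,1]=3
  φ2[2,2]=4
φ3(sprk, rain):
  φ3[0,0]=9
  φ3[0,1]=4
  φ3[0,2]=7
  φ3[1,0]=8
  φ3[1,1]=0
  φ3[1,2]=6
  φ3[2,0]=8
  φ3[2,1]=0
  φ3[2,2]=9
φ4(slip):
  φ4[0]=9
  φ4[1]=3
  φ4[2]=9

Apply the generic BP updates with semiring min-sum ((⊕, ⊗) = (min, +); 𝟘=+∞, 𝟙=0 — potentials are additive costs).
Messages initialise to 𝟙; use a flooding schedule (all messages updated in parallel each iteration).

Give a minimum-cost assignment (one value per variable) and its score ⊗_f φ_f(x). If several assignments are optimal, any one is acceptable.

init: all messages = 𝟙 over 3 values
r1 m[φ0→wet] = [0, 2, 7]
r1 m[φ0→rain] = [0, 0, 5]
r1 m[φ1→snow] = [2, 2, 1]
r1 m[φ1→rain] = [4, 1, 2]
r1 m[φ2→wet] = [0, 2, 3]
r1 m[φ2→slip] = [0, 2, 4]
r1 m[φ3→sprk] = [4, 0, 0]
r1 m[φ3→rain] = [8, 0, 6]
r1 m[φ4→slip] = [9, 3, 9]
r1 m[wet→φ0] = [0, 0, 0]
r1 m[wet→φ2] = [0, 0, 0]
r1 m[slip→φ2] = [0, 0, 0]
r1 m[slip→φ4] = [0, 0, 0]
r1 m[sprk→φ3] = [0, 0, 0]
r1 m[snow→φ1] = [0, 0, 0]
r1 m[rain→φ0] = [0, 0, 0]
r1 m[rain→φ1] = [0, 0, 0]
r1 m[rain→φ3] = [0, 0, 0]
r2 m[φ0→wet] = [0, 2, 7]
r2 m[φ0→rain] = [0, 0, 5]
r2 m[φ1→snow] = [2, 2, 1]
r2 m[φ1→rain] = [4, 1, 2]
r2 m[φ2→wet] = [0, 2, 3]
r2 m[φ2→slip] = [0, 2, 4]
r2 m[φ3→sprk] = [4, 0, 0]
r2 m[φ3→rain] = [8, 0, 6]
r2 m[φ4→slip] = [9, 3, 9]
r2 m[wet→φ0] = [0, 2, 3]
r2 m[wet→φ2] = [0, 2, 7]
r2 m[slip→φ2] = [9, 3, 9]
r2 m[slip→φ4] = [0, 2, 4]
r2 m[sprk→φ3] = [0, 0, 0]
r2 m[snow→φ1] = [0, 0, 0]
r2 m[rain→φ0] = [12, 1, 8]
r2 m[rain→φ1] = [8, 0, 11]
r2 m[rain→φ3] = [4, 1, 7]
r3 m[φ0→wet] = [1, 3, 10]
r3 m[φ0→rain] = [0, 0, 5]
r3 m[φ1→snow] = [9, 2, 1]
r3 m[φ1→rain] = [4, 1, 2]
r3 m[φ2→wet] = [5, 5, 6]
r3 m[φ2→slip] = [0, 2, 6]
r3 m[φ3→sprk] = [5, 1, 1]
r3 m[φ3→rain] = [8, 0, 6]
r3 m[φ4→slip] = [9, 3, 9]
r3 m[wet→φ0] = [0, 2, 3]
r3 m[wet→φ2] = [0, 2, 7]
r3 m[slip→φ2] = [9, 3, 9]
r3 m[slip→φ4] = [0, 2, 4]
r3 m[sprk→φ3] = [0, 0, 0]
r3 m[snow→φ1] = [0, 0, 0]
r3 m[rain→φ0] = [12, 1, 8]
r3 m[rain→φ1] = [8, 0, 11]
r3 m[rain→φ3] = [4, 1, 7]
r4 m[φ0→wet] = [1, 3, 10]
r4 m[φ0→rain] = [0, 0, 5]
r4 m[φ1→snow] = [9, 2, 1]
r4 m[φ1→rain] = [4, 1, 2]
r4 m[φ2→wet] = [5, 5, 6]
r4 m[φ2→slip] = [0, 2, 6]
r4 m[φ3→sprk] = [5, 1, 1]
r4 m[φ3→rain] = [8, 0, 6]
r4 m[φ4→slip] = [9, 3, 9]
r4 m[wet→φ0] = [5, 5, 6]
r4 m[wet→φ2] = [1, 3, 10]
r4 m[slip→φ2] = [9, 3, 9]
r4 m[slip→φ4] = [0, 2, 6]
r4 m[sprk→φ3] = [0, 0, 0]
r4 m[snow→φ1] = [0, 0, 0]
r4 m[rain→φ0] = [12, 1, 8]
r4 m[rain→φ1] = [8, 0, 11]
r4 m[rain→φ3] = [4, 1, 7]
r5 m[φ0→wet] = [1, 3, 10]
r5 m[φ0→rain] = [5, 5, 10]
r5 m[φ1→snow] = [9, 2, 1]
r5 m[φ1→rain] = [4, 1, 2]
r5 m[φ2→wet] = [5, 5, 6]
r5 m[φ2→slip] = [1, 3, 7]
r5 m[φ3→sprk] = [5, 1, 1]
r5 m[φ3→rain] = [8, 0, 6]
r5 m[φ4→slip] = [9, 3, 9]
r5 m[wet→φ0] = [5, 5, 6]
r5 m[wet→φ2] = [1, 3, 10]
r5 m[slip→φ2] = [9, 3, 9]
r5 m[slip→φ4] = [0, 2, 6]
r5 m[sprk→φ3] = [0, 0, 0]
r5 m[snow→φ1] = [0, 0, 0]
r5 m[rain→φ0] = [12, 1, 8]
r5 m[rain→φ1] = [8, 0, 11]
r5 m[rain→φ3] = [4, 1, 7]
r6 m[φ0→wet] = [1, 3, 10]
r6 m[φ0→rain] = [5, 5, 10]
r6 m[φ1→snow] = [9, 2, 1]
r6 m[φ1→rain] = [4, 1, 2]
r6 m[φ2→wet] = [5, 5, 6]
r6 m[φ2→slip] = [1, 3, 7]
r6 m[φ3→sprk] = [5, 1, 1]
r6 m[φ3→rain] = [8, 0, 6]
r6 m[φ4→slip] = [9, 3, 9]
r6 m[wet→φ0] = [5, 5, 6]
r6 m[wet→φ2] = [1, 3, 10]
r6 m[slip→φ2] = [9, 3, 9]
r6 m[slip→φ4] = [1, 3, 7]
r6 m[sprk→φ3] = [0, 0, 0]
r6 m[snow→φ1] = [0, 0, 0]
r6 m[rain→φ0] = [12, 1, 8]
r6 m[rain→φ1] = [13, 5, 16]
r6 m[rain→φ3] = [9, 6, 12]
r7 m[φ0→wet] = [1, 3, 10]
r7 m[φ0→rain] = [5, 5, 10]
r7 m[φ1→snow] = [14, 7, 6]
r7 m[φ1→rain] = [4, 1, 2]
r7 m[φ2→wet] = [5, 5, 6]
r7 m[φ2→slip] = [1, 3, 7]
r7 m[φ3→sprk] = [10, 6, 6]
r7 m[φ3→rain] = [8, 0, 6]
r7 m[φ4→slip] = [9, 3, 9]
r7 m[wet→φ0] = [5, 5, 6]
r7 m[wet→φ2] = [1, 3, 10]
r7 m[slip→φ2] = [9, 3, 9]
r7 m[slip→φ4] = [1, 3, 7]
r7 m[sprk→φ3] = [0, 0, 0]
r7 m[snow→φ1] = [0, 0, 0]
r7 m[rain→φ0] = [12, 1, 8]
r7 m[rain→φ1] = [13, 5, 16]
r7 m[rain→φ3] = [9, 6, 12]
r8 m[φ0→wet] = [1, 3, 10]
r8 m[φ0→rain] = [5, 5, 10]
r8 m[φ1→snow] = [14, 7, 6]
r8 m[φ1→rain] = [4, 1, 2]
r8 m[φ2→wet] = [5, 5, 6]
r8 m[φ2→slip] = [1, 3, 7]
r8 m[φ3→sprk] = [10, 6, 6]
r8 m[φ3→rain] = [8, 0, 6]
r8 m[φ4→slip] = [9, 3, 9]
r8 m[wet→φ0] = [5, 5, 6]
r8 m[wet→φ2] = [1, 3, 10]
r8 m[slip→φ2] = [9, 3, 9]
r8 m[slip→φ4] = [1, 3, 7]
r8 m[sprk→φ3] = [0, 0, 0]
r8 m[snow→φ1] = [0, 0, 0]
r8 m[rain→φ0] = [12, 1, 8]
r8 m[rain→φ1] = [13, 5, 16]
r8 m[rain→φ3] = [9, 6, 12]
fixed point reached at round 8
traceback from wet: (wet=0, slip=1, sprk=1, snow=2, rain=1), score=6

assignment: (wet=0, slip=1, sprk=1, snow=2, rain=1); score = 6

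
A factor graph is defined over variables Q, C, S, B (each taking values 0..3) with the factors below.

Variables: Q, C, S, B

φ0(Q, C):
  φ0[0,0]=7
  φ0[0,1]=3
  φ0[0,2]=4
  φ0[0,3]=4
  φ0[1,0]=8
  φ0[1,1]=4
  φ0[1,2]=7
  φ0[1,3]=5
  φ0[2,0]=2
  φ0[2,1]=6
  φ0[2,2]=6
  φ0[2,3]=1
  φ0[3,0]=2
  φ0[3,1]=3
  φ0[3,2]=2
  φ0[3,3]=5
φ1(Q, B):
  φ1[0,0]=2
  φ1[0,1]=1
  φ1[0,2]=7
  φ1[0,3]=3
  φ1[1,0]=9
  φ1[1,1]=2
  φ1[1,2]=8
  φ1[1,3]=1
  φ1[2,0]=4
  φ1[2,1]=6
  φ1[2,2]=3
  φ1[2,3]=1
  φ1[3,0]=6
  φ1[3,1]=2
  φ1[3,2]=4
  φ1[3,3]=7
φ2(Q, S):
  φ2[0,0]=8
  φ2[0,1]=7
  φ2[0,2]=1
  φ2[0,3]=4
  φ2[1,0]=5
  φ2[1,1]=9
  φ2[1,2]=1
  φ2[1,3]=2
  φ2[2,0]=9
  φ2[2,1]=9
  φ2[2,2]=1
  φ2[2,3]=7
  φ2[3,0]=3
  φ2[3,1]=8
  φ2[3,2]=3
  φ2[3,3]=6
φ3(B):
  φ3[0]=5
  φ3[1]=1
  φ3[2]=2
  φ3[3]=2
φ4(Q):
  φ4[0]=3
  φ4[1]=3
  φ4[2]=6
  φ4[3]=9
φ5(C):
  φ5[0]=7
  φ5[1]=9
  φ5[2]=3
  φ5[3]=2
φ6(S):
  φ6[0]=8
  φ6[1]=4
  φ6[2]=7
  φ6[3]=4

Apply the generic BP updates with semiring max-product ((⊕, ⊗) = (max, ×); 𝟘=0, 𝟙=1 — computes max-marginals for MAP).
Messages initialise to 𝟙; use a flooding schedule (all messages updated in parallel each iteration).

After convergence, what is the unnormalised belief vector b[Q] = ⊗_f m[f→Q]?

b[Q] = [131712, 302400, 466560, 233280]

init: all messages = 𝟙 over 4 values
r1 m[φ0→Q] = [7, 8, 6, 5]
r1 m[φ0→C] = [8, 6, 7, 5]
r1 m[φ1→Q] = [7, 9, 6, 7]
r1 m[φ1→B] = [9, 6, 8, 7]
r1 m[φ2→Q] = [8, 9, 9, 8]
r1 m[φ2→S] = [9, 9, 3, 7]
r1 m[φ3→B] = [5, 1, 2, 2]
r1 m[φ4→Q] = [3, 3, 6, 9]
r1 m[φ5→C] = [7, 9, 3, 2]
r1 m[φ6→S] = [8, 4, 7, 4]
r1 m[Q→φ0] = [1, 1, 1, 1]
r1 m[Q→φ1] = [1, 1, 1, 1]
r1 m[Q→φ2] = [1, 1, 1, 1]
r1 m[Q→φ4] = [1, 1, 1, 1]
r1 m[C→φ0] = [1, 1, 1, 1]
r1 m[C→φ5] = [1, 1, 1, 1]
r1 m[S→φ2] = [1, 1, 1, 1]
r1 m[S→φ6] = [1, 1, 1, 1]
r1 m[B→φ1] = [1, 1, 1, 1]
r1 m[B→φ3] = [1, 1, 1, 1]
r2 m[φ0→Q] = [7, 8, 6, 5]
r2 m[φ0→C] = [8, 6, 7, 5]
r2 m[φ1→Q] = [7, 9, 6, 7]
r2 m[φ1→B] = [9, 6, 8, 7]
r2 m[φ2→Q] = [8, 9, 9, 8]
r2 m[φ2→S] = [9, 9, 3, 7]
r2 m[φ3→B] = [5, 1, 2, 2]
r2 m[φ4→Q] = [3, 3, 6, 9]
r2 m[φ5→C] = [7, 9, 3, 2]
r2 m[φ6→S] = [8, 4, 7, 4]
r2 m[Q→φ0] = [168, 243, 324, 504]
r2 m[Q→φ1] = [168, 216, 324, 360]
r2 m[Q→φ2] = [147, 216, 216, 315]
r2 m[Q→φ4] = [392, 648, 324, 280]
r2 m[C→φ0] = [7, 9, 3, 2]
r2 m[C→φ5] = [8, 6, 7, 5]
r2 m[S→φ2] = [8, 4, 7, 4]
r2 m[S→φ6] = [9, 9, 3, 7]
r2 m[B→φ1] = [5, 1, 2, 2]
r2 m[B→φ3] = [9, 6, 8, 7]
r3 m[φ0→Q] = [49, 56, 54, 27]
r3 m[φ0→C] = [1944, 1944, 1944, 2520]
r3 m[φ1→Q] = [14, 45, 20, 30]
r3 m[φ1→B] = [2160, 1944, 1728, 2520]
r3 m[φ2→Q] = [64, 40, 72, 32]
r3 m[φ2→S] = [1944, 2520, 945, 1890]
r3 m[φ3→B] = [5, 1, 2, 2]
r3 m[φ4→Q] = [3, 3, 6, 9]
r3 m[φ5→C] = [7, 9, 3, 2]
r3 m[φ6→S] = [8, 4, 7, 4]
r3 m[Q→φ0] = [168, 243, 324, 504]
r3 m[Q→φ1] = [168, 216, 324, 360]
r3 m[Q→φ2] = [147, 216, 216, 315]
r3 m[Q→φ4] = [392, 648, 324, 280]
r3 m[C→φ0] = [7, 9, 3, 2]
r3 m[C→φ5] = [8, 6, 7, 5]
r3 m[S→φ2] = [8, 4, 7, 4]
r3 m[S→φ6] = [9, 9, 3, 7]
r3 m[B→φ1] = [5, 1, 2, 2]
r3 m[B→φ3] = [9, 6, 8, 7]
r4 m[φ0→Q] = [49, 56, 54, 27]
r4 m[φ0→C] = [1944, 1944, 1944, 2520]
r4 m[φ1→Q] = [14, 45, 20, 30]
r4 m[φ1→B] = [2160, 1944, 1728, 2520]
r4 m[φ2→Q] = [64, 40, 72, 32]
r4 m[φ2→S] = [1944, 2520, 945, 1890]
r4 m[φ3→B] = [5, 1, 2, 2]
r4 m[φ4→Q] = [3, 3, 6, 9]
r4 m[φ5→C] = [7, 9, 3, 2]
r4 m[φ6→S] = [8, 4, 7, 4]
r4 m[Q→φ0] = [2688, 5400, 8640, 8640]
r4 m[Q→φ1] = [9408, 6720, 23328, 7776]
r4 m[Q→φ2] = [2058, 7560, 6480, 7290]
r4 m[Q→φ4] = [43904, 100800, 77760, 25920]
r4 m[C→φ0] = [7, 9, 3, 2]
r4 m[C→φ5] = [1944, 1944, 1944, 2520]
r4 m[S→φ2] = [8, 4, 7, 4]
r4 m[S→φ6] = [1944, 2520, 945, 1890]
r4 m[B→φ1] = [5, 1, 2, 2]
r4 m[B→φ3] = [2160, 1944, 1728, 2520]
r5 m[φ0→Q] = [49, 56, 54, 27]
r5 m[φ0→C] = [43200, 51840, 51840, 43200]
r5 m[φ1→Q] = [14, 45, 20, 30]
r5 m[φ1→B] = [93312, 139968, 69984, 54432]
r5 m[φ2→Q] = [64, 40, 72, 32]
r5 m[φ2→S] = [58320, 68040, 21870, 45360]
r5 m[φ3→B] = [5, 1, 2, 2]
r5 m[φ4→Q] = [3, 3, 6, 9]
r5 m[φ5→C] = [7, 9, 3, 2]
r5 m[φ6→S] = [8, 4, 7, 4]
r5 m[Q→φ0] = [2688, 5400, 8640, 8640]
r5 m[Q→φ1] = [9408, 6720, 23328, 7776]
r5 m[Q→φ2] = [2058, 7560, 6480, 7290]
r5 m[Q→φ4] = [43904, 100800, 77760, 25920]
r5 m[C→φ0] = [7, 9, 3, 2]
r5 m[C→φ5] = [1944, 1944, 1944, 2520]
r5 m[S→φ2] = [8, 4, 7, 4]
r5 m[S→φ6] = [1944, 2520, 945, 1890]
r5 m[B→φ1] = [5, 1, 2, 2]
r5 m[B→φ3] = [2160, 1944, 1728, 2520]
r6 m[φ0→Q] = [49, 56, 54, 27]
r6 m[φ0→C] = [43200, 51840, 51840, 43200]
r6 m[φ1→Q] = [14, 45, 20, 30]
r6 m[φ1→B] = [93312, 139968, 69984, 54432]
r6 m[φ2→Q] = [64, 40, 72, 32]
r6 m[φ2→S] = [58320, 68040, 21870, 45360]
r6 m[φ3→B] = [5, 1, 2, 2]
r6 m[φ4→Q] = [3, 3, 6, 9]
r6 m[φ5→C] = [7, 9, 3, 2]
r6 m[φ6→S] = [8, 4, 7, 4]
r6 m[Q→φ0] = [2688, 5400, 8640, 8640]
r6 m[Q→φ1] = [9408, 6720, 23328, 7776]
r6 m[Q→φ2] = [2058, 7560, 6480, 7290]
r6 m[Q→φ4] = [43904, 100800, 77760, 25920]
r6 m[C→φ0] = [7, 9, 3, 2]
r6 m[C→φ5] = [43200, 51840, 51840, 43200]
r6 m[S→φ2] = [8, 4, 7, 4]
r6 m[S→φ6] = [58320, 68040, 21870, 45360]
r6 m[B→φ1] = [5, 1, 2, 2]
r6 m[B→φ3] = [93312, 139968, 69984, 54432]
r7 m[φ0→Q] = [49, 56, 54, 27]
r7 m[φ0→C] = [43200, 51840, 51840, 43200]
r7 m[φ1→Q] = [14, 45, 20, 30]
r7 m[φ1→B] = [93312, 139968, 69984, 54432]
r7 m[φ2→Q] = [64, 40, 72, 32]
r7 m[φ2→S] = [58320, 68040, 21870, 45360]
r7 m[φ3→B] = [5, 1, 2, 2]
r7 m[φ4→Q] = [3, 3, 6, 9]
r7 m[φ5→C] = [7, 9, 3, 2]
r7 m[φ6→S] = [8, 4, 7, 4]
r7 m[Q→φ0] = [2688, 5400, 8640, 8640]
r7 m[Q→φ1] = [9408, 6720, 23328, 7776]
r7 m[Q→φ2] = [2058, 7560, 6480, 7290]
r7 m[Q→φ4] = [43904, 100800, 77760, 25920]
r7 m[C→φ0] = [7, 9, 3, 2]
r7 m[C→φ5] = [43200, 51840, 51840, 43200]
r7 m[S→φ2] = [8, 4, 7, 4]
r7 m[S→φ6] = [58320, 68040, 21870, 45360]
r7 m[B→φ1] = [5, 1, 2, 2]
r7 m[B→φ3] = [93312, 139968, 69984, 54432]
fixed point reached at round 7
b[Q] = ⊗ incoming = [131712, 302400, 466560, 233280]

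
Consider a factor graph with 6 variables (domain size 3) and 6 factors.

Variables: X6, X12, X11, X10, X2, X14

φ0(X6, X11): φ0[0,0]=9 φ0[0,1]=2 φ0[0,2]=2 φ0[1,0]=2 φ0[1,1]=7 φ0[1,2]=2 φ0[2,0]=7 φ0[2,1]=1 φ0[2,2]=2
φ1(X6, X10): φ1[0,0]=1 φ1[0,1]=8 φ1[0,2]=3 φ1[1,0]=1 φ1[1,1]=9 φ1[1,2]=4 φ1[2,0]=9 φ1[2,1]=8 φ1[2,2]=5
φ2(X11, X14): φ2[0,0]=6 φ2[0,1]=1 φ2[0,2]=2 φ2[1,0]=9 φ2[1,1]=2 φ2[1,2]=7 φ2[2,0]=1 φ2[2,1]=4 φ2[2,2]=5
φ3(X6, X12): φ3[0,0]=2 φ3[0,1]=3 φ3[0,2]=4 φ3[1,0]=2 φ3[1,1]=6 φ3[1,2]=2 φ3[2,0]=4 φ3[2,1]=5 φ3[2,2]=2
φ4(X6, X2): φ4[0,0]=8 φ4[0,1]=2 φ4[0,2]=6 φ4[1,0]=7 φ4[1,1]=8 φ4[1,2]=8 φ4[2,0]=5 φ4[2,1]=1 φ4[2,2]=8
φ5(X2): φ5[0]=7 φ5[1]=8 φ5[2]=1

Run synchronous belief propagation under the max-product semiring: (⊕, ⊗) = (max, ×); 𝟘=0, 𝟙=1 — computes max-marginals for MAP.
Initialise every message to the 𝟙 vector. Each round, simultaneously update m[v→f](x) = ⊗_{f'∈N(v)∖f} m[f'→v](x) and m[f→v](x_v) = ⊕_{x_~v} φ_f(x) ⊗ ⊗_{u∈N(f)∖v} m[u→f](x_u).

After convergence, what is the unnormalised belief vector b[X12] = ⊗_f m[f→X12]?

b[X12] = [72576, 217728, 96768]

init: all messages = 𝟙 over 3 values
r1 m[φ0→X6] = [9, 7, 7]
r1 m[φ0→X11] = [9, 7, 2]
r1 m[φ1→X6] = [8, 9, 9]
r1 m[φ1→X10] = [9, 9, 5]
r1 m[φ2→X11] = [6, 9, 5]
r1 m[φ2→X14] = [9, 4, 7]
r1 m[φ3→X6] = [4, 6, 5]
r1 m[φ3→X12] = [4, 6, 4]
r1 m[φ4→X6] = [8, 8, 8]
r1 m[φ4→X2] = [8, 8, 8]
r1 m[φ5→X2] = [7, 8, 1]
r1 m[X6→φ0] = [1, 1, 1]
r1 m[X6→φ1] = [1, 1, 1]
r1 m[X6→φ3] = [1, 1, 1]
r1 m[X6→φ4] = [1, 1, 1]
r1 m[X12→φ3] = [1, 1, 1]
r1 m[X11→φ0] = [1, 1, 1]
r1 m[X11→φ2] = [1, 1, 1]
r1 m[X10→φ1] = [1, 1, 1]
r1 m[X2→φ4] = [1, 1, 1]
r1 m[X2→φ5] = [1, 1, 1]
r1 m[X14→φ2] = [1, 1, 1]
r2 m[φ0→X6] = [9, 7, 7]
r2 m[φ0→X11] = [9, 7, 2]
r2 m[φ1→X6] = [8, 9, 9]
r2 m[φ1→X10] = [9, 9, 5]
r2 m[φ2→X11] = [6, 9, 5]
r2 m[φ2→X14] = [9, 4, 7]
r2 m[φ3→X6] = [4, 6, 5]
r2 m[φ3→X12] = [4, 6, 4]
r2 m[φ4→X6] = [8, 8, 8]
r2 m[φ4→X2] = [8, 8, 8]
r2 m[φ5→X2] = [7, 8, 1]
r2 m[X6→φ0] = [256, 432, 360]
r2 m[X6→φ1] = [288, 336, 280]
r2 m[X6→φ3] = [576, 504, 504]
r2 m[X6→φ4] = [288, 378, 315]
r2 m[X12→φ3] = [1, 1, 1]
r2 m[X11→φ0] = [6, 9, 5]
r2 m[X11→φ2] = [9, 7, 2]
r2 m[X10→φ1] = [1, 1, 1]
r2 m[X2→φ4] = [7, 8, 1]
r2 m[X2→φ5] = [8, 8, 8]
r2 m[X14→φ2] = [1, 1, 1]
r3 m[φ0→X6] = [54, 63, 42]
r3 m[φ0→X11] = [2520, 3024, 864]
r3 m[φ1→X6] = [8, 9, 9]
r3 m[φ1→X10] = [2520, 3024, 1400]
r3 m[φ2→X11] = [6, 9, 5]
r3 m[φ2→X14] = [63, 14, 49]
r3 m[φ3→X6] = [4, 6, 5]
r3 m[φ3→X12] = [2016, 3024, 2304]
r3 m[φ4→X6] = [56, 64, 35]
r3 m[φ4→X2] = [2646, 3024, 3024]
r3 m[φ5→X2] = [7, 8, 1]
r3 m[X6→φ0] = [256, 432, 360]
r3 m[X6→φ1] = [288, 336, 280]
r3 m[X6→φ3] = [576, 504, 504]
r3 m[X6→φ4] = [288, 378, 315]
r3 m[X12→φ3] = [1, 1, 1]
r3 m[X11→φ0] = [6, 9, 5]
r3 m[X11→φ2] = [9, 7, 2]
r3 m[X10→φ1] = [1, 1, 1]
r3 m[X2→φ4] = [7, 8, 1]
r3 m[X2→φ5] = [8, 8, 8]
r3 m[X14→φ2] = [1, 1, 1]
r4 m[φ0→X6] = [54, 63, 42]
r4 m[φ0→X11] = [2520, 3024, 864]
r4 m[φ1→X6] = [8, 9, 9]
r4 m[φ1→X10] = [2520, 3024, 1400]
r4 m[φ2→X11] = [6, 9, 5]
r4 m[φ2→X14] = [63, 14, 49]
r4 m[φ3→X6] = [4, 6, 5]
r4 m[φ3→X12] = [2016, 3024, 2304]
r4 m[φ4→X6] = [56, 64, 35]
r4 m[φ4→X2] = [2646, 3024, 3024]
r4 m[φ5→X2] = [7, 8, 1]
r4 m[X6→φ0] = [1792, 3456, 1575]
r4 m[X6→φ1] = [12096, 24192, 7350]
r4 m[X6→φ3] = [24192, 36288, 13230]
r4 m[X6→φ4] = [1728, 3402, 1890]
r4 m[X12→φ3] = [1, 1, 1]
r4 m[X11→φ0] = [6, 9, 5]
r4 m[X11→φ2] = [2520, 3024, 864]
r4 m[X10→φ1] = [1, 1, 1]
r4 m[X2→φ4] = [7, 8, 1]
r4 m[X2→φ5] = [2646, 3024, 3024]
r4 m[X14→φ2] = [1, 1, 1]
r5 m[φ0→X6] = [54, 63, 42]
r5 m[φ0→X11] = [16128, 24192, 6912]
r5 m[φ1→X6] = [8, 9, 9]
r5 m[φ1→X10] = [66150, 217728, 96768]
r5 m[φ2→X11] = [6, 9, 5]
r5 m[φ2→X14] = [27216, 6048, 21168]
r5 m[φ3→X6] = [4, 6, 5]
r5 m[φ3→X12] = [72576, 217728, 96768]
r5 m[φ4→X6] = [56, 64, 35]
r5 m[φ4→X2] = [23814, 27216, 27216]
r5 m[φ5→X2] = [7, 8, 1]
r5 m[X6→φ0] = [1792, 3456, 1575]
r5 m[X6→φ1] = [12096, 24192, 7350]
r5 m[X6→φ3] = [24192, 36288, 13230]
r5 m[X6→φ4] = [1728, 3402, 1890]
r5 m[X12→φ3] = [1, 1, 1]
r5 m[X11→φ0] = [6, 9, 5]
r5 m[X11→φ2] = [2520, 3024, 864]
r5 m[X10→φ1] = [1, 1, 1]
r5 m[X2→φ4] = [7, 8, 1]
r5 m[X2→φ5] = [2646, 3024, 3024]
r5 m[X14→φ2] = [1, 1, 1]
r6 m[φ0→X6] = [54, 63, 42]
r6 m[φ0→X11] = [16128, 24192, 6912]
r6 m[φ1→X6] = [8, 9, 9]
r6 m[φ1→X10] = [66150, 217728, 96768]
r6 m[φ2→X11] = [6, 9, 5]
r6 m[φ2→X14] = [27216, 6048, 21168]
r6 m[φ3→X6] = [4, 6, 5]
r6 m[φ3→X12] = [72576, 217728, 96768]
r6 m[φ4→X6] = [56, 64, 35]
r6 m[φ4→X2] = [23814, 27216, 27216]
r6 m[φ5→X2] = [7, 8, 1]
r6 m[X6→φ0] = [1792, 3456, 1575]
r6 m[X6→φ1] = [12096, 24192, 7350]
r6 m[X6→φ3] = [24192, 36288, 13230]
r6 m[X6→φ4] = [1728, 3402, 1890]
r6 m[X12→φ3] = [1, 1, 1]
r6 m[X11→φ0] = [6, 9, 5]
r6 m[X11→φ2] = [16128, 24192, 6912]
r6 m[X10→φ1] = [1, 1, 1]
r6 m[X2→φ4] = [7, 8, 1]
r6 m[X2→φ5] = [23814, 27216, 27216]
r6 m[X14→φ2] = [1, 1, 1]
r7 m[φ0→X6] = [54, 63, 42]
r7 m[φ0→X11] = [16128, 24192, 6912]
r7 m[φ1→X6] = [8, 9, 9]
r7 m[φ1→X10] = [66150, 217728, 96768]
r7 m[φ2→X11] = [6, 9, 5]
r7 m[φ2→X14] = [217728, 48384, 169344]
r7 m[φ3→X6] = [4, 6, 5]
r7 m[φ3→X12] = [72576, 217728, 96768]
r7 m[φ4→X6] = [56, 64, 35]
r7 m[φ4→X2] = [23814, 27216, 27216]
r7 m[φ5→X2] = [7, 8, 1]
r7 m[X6→φ0] = [1792, 3456, 1575]
r7 m[X6→φ1] = [12096, 24192, 7350]
r7 m[X6→φ3] = [24192, 36288, 13230]
r7 m[X6→φ4] = [1728, 3402, 1890]
r7 m[X12→φ3] = [1, 1, 1]
r7 m[X11→φ0] = [6, 9, 5]
r7 m[X11→φ2] = [16128, 24192, 6912]
r7 m[X10→φ1] = [1, 1, 1]
r7 m[X2→φ4] = [7, 8, 1]
r7 m[X2→φ5] = [23814, 27216, 27216]
r7 m[X14→φ2] = [1, 1, 1]
r8 m[φ0→X6] = [54, 63, 42]
r8 m[φ0→X11] = [16128, 24192, 6912]
r8 m[φ1→X6] = [8, 9, 9]
r8 m[φ1→X10] = [66150, 217728, 96768]
r8 m[φ2→X11] = [6, 9, 5]
r8 m[φ2→X14] = [217728, 48384, 169344]
r8 m[φ3→X6] = [4, 6, 5]
r8 m[φ3→X12] = [72576, 217728, 96768]
r8 m[φ4→X6] = [56, 64, 35]
r8 m[φ4→X2] = [23814, 27216, 27216]
r8 m[φ5→X2] = [7, 8, 1]
r8 m[X6→φ0] = [1792, 3456, 1575]
r8 m[X6→φ1] = [12096, 24192, 7350]
r8 m[X6→φ3] = [24192, 36288, 13230]
r8 m[X6→φ4] = [1728, 3402, 1890]
r8 m[X12→φ3] = [1, 1, 1]
r8 m[X11→φ0] = [6, 9, 5]
r8 m[X11→φ2] = [16128, 24192, 6912]
r8 m[X10→φ1] = [1, 1, 1]
r8 m[X2→φ4] = [7, 8, 1]
r8 m[X2→φ5] = [23814, 27216, 27216]
r8 m[X14→φ2] = [1, 1, 1]
fixed point reached at round 8
b[X12] = ⊗ incoming = [72576, 217728, 96768]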